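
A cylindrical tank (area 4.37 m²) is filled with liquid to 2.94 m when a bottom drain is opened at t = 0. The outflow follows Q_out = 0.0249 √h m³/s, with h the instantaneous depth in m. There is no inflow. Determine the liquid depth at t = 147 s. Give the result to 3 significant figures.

1.68 m

With no inflow, A dh/dt = −0.0249 √h.
∫ h^(−1/2) dh = −(0.0249/A) ∫ dt, giving 2√h = 2√h₀ − (0.0249/A) t.
√h = √2.94 − 0.0249·147/(2·4.37) = 1.7146 − 0.41880 = 1.2958.
h = 1.2958² = 1.6792 m.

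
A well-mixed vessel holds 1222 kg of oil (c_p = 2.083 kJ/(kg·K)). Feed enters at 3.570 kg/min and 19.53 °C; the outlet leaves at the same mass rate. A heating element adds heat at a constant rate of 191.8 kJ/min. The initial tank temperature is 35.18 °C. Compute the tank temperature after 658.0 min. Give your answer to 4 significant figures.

43.84 °C

M c_p dT/dt = ṁ c_p (T_in − T) + Q̇.
τ = M/ṁ = 342.297 min; T_ss = T_in + Q̇/(ṁ c_p) = 19.53 + 191.8/(3.570·2.083) = 45.3224 °C.
Solution: T(t) = T_ss + (T₀ − T_ss) e^(−t/τ).
T(658.0) = 45.3224 + (-10.1424)·e^(−658.0/342.297) = 45.3224 + (-10.1424)·0.146269 = 43.8388 °C.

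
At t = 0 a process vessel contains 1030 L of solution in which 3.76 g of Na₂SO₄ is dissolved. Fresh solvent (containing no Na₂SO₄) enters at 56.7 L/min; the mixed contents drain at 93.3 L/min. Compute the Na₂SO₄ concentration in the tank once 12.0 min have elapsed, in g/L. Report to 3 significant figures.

Let m(t) be the amount of Na₂SO₄. Volume: V(t) = V₀ + (Q_in − Q_out) t = 1030 − 36.600 t; V(12.0) = 590.80 L.
Solute balance: dm/dt = 0 − Q_out C = −Q_out m/V(t).
dm/m = −Q_out dt/(V₀ − 36.600 t); integrating gives ln(m/m₀) = −(Q_out/(Q_in−Q_out)) ln(V/V₀).
m = m₀ (V₀/V)^(Q_out/(Q_in−Q_out)) = 3.76 × (1030/590.80)^(-2.5492) = 0.91164 g.
C = m/V = 0.91164/590.80 = 0.0015431 g/L.

0.00154 g/L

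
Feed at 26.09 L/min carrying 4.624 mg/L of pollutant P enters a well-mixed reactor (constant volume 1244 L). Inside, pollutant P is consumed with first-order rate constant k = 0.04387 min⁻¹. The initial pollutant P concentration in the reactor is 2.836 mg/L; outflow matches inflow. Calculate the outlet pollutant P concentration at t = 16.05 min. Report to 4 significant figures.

Species balance: V dC/dt = Q C_in − Q C − k V C.
This is linear with rate a = Q/V + k = 0.0648427 min⁻¹.
C_ss = Q C_in/(Q + kV) = 1.49558 mg/L; C(t) = C_ss + (C₀ − C_ss) e^(−a t).
C(16.05) = 1.49558 + (1.34042)·e^(−0.0648427·16.05) = 1.49558 + (1.34042)·0.353199 = 1.96902 mg/L.

1.969 mg/L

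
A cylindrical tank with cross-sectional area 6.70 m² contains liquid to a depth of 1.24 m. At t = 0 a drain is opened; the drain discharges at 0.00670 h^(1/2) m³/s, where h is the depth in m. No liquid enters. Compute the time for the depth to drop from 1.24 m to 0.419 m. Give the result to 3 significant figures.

A dh/dt = −Q_out = −0.00670 √h.
This is separable: 2 d(√h)/dt = −0.00670/A, so √h = √h₀ − (0.00670/(2A)) t.
t = 2A(√h₀ − √h)/0.00670 = 2·6.70·(√1.24 − √0.419)/0.00670
  = 13.400 × (1.1136 − 0.64730) / 0.00670 = 932.50 s.

933 s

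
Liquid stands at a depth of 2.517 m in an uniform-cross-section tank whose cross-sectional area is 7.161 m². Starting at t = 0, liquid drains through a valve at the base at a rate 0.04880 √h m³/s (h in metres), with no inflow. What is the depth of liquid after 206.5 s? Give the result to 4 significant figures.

0.7795 m

Mass balance (ρ constant): A dh/dt = −0.04880 √h.
This is separable: 2 d(√h)/dt = −0.04880/A, so √h = √h₀ − (0.04880/(2A)) t.
√h = √2.517 − 0.04880·206.5/(2·7.161) = 1.58651 − 0.703617 = 0.882889.
h = 0.882889² = 0.779493 m.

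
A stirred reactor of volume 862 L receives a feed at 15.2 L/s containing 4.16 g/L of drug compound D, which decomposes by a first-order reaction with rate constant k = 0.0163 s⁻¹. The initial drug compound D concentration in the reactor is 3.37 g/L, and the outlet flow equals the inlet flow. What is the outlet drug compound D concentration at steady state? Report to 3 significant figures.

2.16 g/L

Accumulation = in − out − consumed: V dC/dt = Q C_in − Q C − k V C.
Steady state (dC/dt = 0): C_ss = Q C_in/(Q + kV) = C_in/(1 + kV/Q).
C_ss = 15.2·4.16/(15.2 + 0.0163·862) = 63.232/29.251 = 2.1617 g/L.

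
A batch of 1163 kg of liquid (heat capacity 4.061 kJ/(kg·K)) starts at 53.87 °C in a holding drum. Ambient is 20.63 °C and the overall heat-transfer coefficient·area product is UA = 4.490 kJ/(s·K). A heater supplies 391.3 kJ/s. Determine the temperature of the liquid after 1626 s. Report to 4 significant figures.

96.29 °C

Unsteady energy balance on the tank contents: M c_p dT/dt = −UA(T − T_amb) + Q̇.
dT/dt = (T_ss − T)/τ with T_ss = T_amb + Q̇/UA = 20.63 + 391.3/4.490 = 107.779 °C, τ = M c_p/UA = 1163·4.061/4.490 = 1051.88 s.
Integrating: T(t) = T_ss + (T₀ − T_ss) e^(−t/τ).
T(1626) = 107.779 + (-53.9092)·0.213141 = 96.2890 °C.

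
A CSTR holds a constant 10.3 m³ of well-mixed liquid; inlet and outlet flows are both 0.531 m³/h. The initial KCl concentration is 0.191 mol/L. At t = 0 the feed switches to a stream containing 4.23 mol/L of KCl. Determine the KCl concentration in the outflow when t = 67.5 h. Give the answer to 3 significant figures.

4.11 mol/L

Unsteady species balance (constant V, well mixed): V dC/dt = Q(C_in − C).
Time constant τ = V/Q = 10.3/0.531 = 19.397 h.
Integrating: C(t) = C_in + (C₀ − C_in) e^(−t/τ).
C(67.5) = 4.23 + (0.191 − 4.23)·e^(−67.5/19.397) = 4.23 + (-4.0390)·0.030812 = 4.1056 mol/L.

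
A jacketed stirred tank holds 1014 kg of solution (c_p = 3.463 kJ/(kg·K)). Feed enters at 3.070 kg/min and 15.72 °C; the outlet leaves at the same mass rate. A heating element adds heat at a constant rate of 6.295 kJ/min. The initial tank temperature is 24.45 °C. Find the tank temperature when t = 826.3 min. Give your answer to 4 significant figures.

16.98 °C

First-law balance (no shaft work): M c_p dT/dt = ṁ c_p (T_in − T) + 6.295.
Rearrange: dT/dt = (T_ss − T)/τ with τ = M/ṁ = 330.293 min and T_ss = T_in + Q̇/(ṁ c_p) = 16.3121 °C.
This is linear first-order; T(t) = T_ss + (T₀ − T_ss) e^(−t/τ).
T(826.3) = 16.3121 + (8.13789)·e^(−826.3/330.293) = 16.3121 + (8.13789)·0.0819442 = 16.9790 °C.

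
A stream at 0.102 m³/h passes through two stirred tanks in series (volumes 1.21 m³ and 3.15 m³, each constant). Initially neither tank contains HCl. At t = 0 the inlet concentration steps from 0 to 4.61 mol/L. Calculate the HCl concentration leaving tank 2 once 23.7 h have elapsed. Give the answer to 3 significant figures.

Time constants: τᵢ = Vᵢ/Q for each well-mixed tank.
τ₁ = 1.21/0.102 = 11.863 h; τ₂ = 3.15/0.102 = 30.882 h.
Tank 1: C₁ = C_in(1 − e^(−t/τ₁)). Tank 2 (τ₁ ≠ τ₂): C₂ = C_in[1 − (τ₁ e^(−t/τ₁) − τ₂ e^(−t/τ₂))/(τ₁ − τ₂)].
At t = 23.7: e^(−t/τ₁) = 0.13563, e^(−t/τ₂) = 0.46421.
C₂ = 4.61·[1 − (11.863·0.13563 − 30.882·0.46421)/(-19.020)] = 4.61·0.33086 = 1.5252 mol/L.

1.53 mol/L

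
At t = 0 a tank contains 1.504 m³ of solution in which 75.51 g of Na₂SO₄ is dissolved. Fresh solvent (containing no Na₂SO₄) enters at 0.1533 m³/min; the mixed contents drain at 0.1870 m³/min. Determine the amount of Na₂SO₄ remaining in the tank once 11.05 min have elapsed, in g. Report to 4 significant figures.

Total volume: dV/dt = Q_in − Q_out = -0.0337000 m³/min, so V(t) = 1.504 − 0.0337000 t and V(11.05) = 1.13161 m³.
Solute balance: dm/dt = 0 − Q_out C = −Q_out m/V(t).
dm/m = −Q_out dt/(V₀ − 0.0337000 t); integrating gives ln(m/m₀) = −(Q_out/(Q_in−Q_out)) ln(V/V₀).
m = m₀ (V₀/V)^(Q_out/(Q_in−Q_out)) = 75.51 × (1.504/1.13161)^(-5.54896) = 15.5753 g.

15.58 g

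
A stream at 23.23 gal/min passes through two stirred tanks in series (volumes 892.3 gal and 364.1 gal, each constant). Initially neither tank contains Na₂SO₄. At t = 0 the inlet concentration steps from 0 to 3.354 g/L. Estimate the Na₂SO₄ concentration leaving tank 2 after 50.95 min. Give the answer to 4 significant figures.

1.940 g/L

Time constants: τᵢ = Vᵢ/Q for each well-mixed tank.
τ₁ = 892.3/23.23 = 38.4115 min; τ₂ = 364.1/23.23 = 15.6737 min.
Solving the cascade with C₁(0)=C₂(0)=0 gives C₂(t) = C_in[1 − (τ₁ e^(−t/τ₁) − τ₂ e^(−t/τ₂))/(τ₁ − τ₂)].
At t = 50.95: e^(−t/τ₁) = 0.265425, e^(−t/τ₂) = 0.0387483.
C₂ = 3.354·[1 − (38.4115·0.265425 − 15.6737·0.0387483)/(22.7378)] = 3.354·0.578322 = 1.93969 g/L.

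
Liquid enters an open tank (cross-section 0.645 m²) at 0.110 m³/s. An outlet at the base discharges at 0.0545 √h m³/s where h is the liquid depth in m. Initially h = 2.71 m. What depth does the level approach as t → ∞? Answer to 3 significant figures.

4.07 m

Level balance: A dh/dt = 0.110 − 0.0545 √h. Setting dh/dt = 0:
Q_in = 0.0545 √h_ss ⇒ √h_ss = 0.110/0.0545 = 2.0183.
h_ss = 2.0183² = 4.0737 m. (Since h₀ = 2.71 m < h_ss, the level will rise toward this value.)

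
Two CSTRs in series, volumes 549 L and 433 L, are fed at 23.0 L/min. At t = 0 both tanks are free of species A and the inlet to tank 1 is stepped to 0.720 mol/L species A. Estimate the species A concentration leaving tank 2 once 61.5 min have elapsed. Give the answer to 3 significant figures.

Time constants: τᵢ = Vᵢ/Q for each well-mixed tank.
τ₁ = 549/23.0 = 23.870 min; τ₂ = 433/23.0 = 18.826 min.
Solving the cascade with C₁(0)=C₂(0)=0 gives C₂(t) = C_in[1 − (τ₁ e^(−t/τ₁) − τ₂ e^(−t/τ₂))/(τ₁ − τ₂)].
At t = 61.5: e^(−t/τ₁) = 0.076039, e^(−t/τ₂) = 0.038130.
C₂ = 0.720·[1 − (23.870·0.076039 − 18.826·0.038130)/(5.0435)] = 0.720·0.78246 = 0.56337 mol/L.

0.563 mol/L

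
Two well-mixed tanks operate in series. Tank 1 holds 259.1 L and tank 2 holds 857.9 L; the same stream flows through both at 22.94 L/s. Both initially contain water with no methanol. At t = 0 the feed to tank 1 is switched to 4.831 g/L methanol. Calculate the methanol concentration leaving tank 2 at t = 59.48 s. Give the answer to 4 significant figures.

Each tank obeys Vᵢ dCᵢ/dt = Q(Cᵢ₋₁ − Cᵢ), so τᵢ = Vᵢ/Q.
τ₁ = 259.1/22.94 = 11.2947 s; τ₂ = 857.9/22.94 = 37.3976 s.
Solving the cascade with C₁(0)=C₂(0)=0 gives C₂(t) = C_in[1 − (τ₁ e^(−t/τ₁) − τ₂ e^(−t/τ₂))/(τ₁ − τ₂)].
At t = 59.48: e^(−t/τ₁) = 0.00516322, e^(−t/τ₂) = 0.203828.
C₂ = 4.831·[1 − (11.2947·0.00516322 − 37.3976·0.203828)/(-26.1029)] = 4.831·0.710210 = 3.43102 g/L.

3.431 g/L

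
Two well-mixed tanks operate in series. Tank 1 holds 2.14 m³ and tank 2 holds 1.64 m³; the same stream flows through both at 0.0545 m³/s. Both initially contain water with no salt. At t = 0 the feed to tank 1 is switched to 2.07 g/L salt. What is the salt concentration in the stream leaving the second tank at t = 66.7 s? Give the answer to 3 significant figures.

1.19 g/L

Each tank obeys Vᵢ dCᵢ/dt = Q(Cᵢ₋₁ − Cᵢ), so τᵢ = Vᵢ/Q.
τ₁ = 2.14/0.0545 = 39.266 s; τ₂ = 1.64/0.0545 = 30.092 s.
Solving the cascade with C₁(0)=C₂(0)=0 gives C₂(t) = C_in[1 − (τ₁ e^(−t/τ₁) − τ₂ e^(−t/τ₂))/(τ₁ − τ₂)].
At t = 66.7: e^(−t/τ₁) = 0.18293, e^(−t/τ₂) = 0.10898.
C₂ = 2.07·[1 − (39.266·0.18293 − 30.092·0.10898)/(9.1743)] = 2.07·0.57454 = 1.1893 g/L.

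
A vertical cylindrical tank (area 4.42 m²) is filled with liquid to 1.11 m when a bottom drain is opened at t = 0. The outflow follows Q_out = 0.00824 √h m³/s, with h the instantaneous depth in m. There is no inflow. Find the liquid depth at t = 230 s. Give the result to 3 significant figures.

0.704 m

A dh/dt = −Q_out = −0.00824 √h.
∫ h^(−1/2) dh = −(0.00824/A) ∫ dt, giving 2√h = 2√h₀ − (0.00824/A) t.
√h = √1.11 − 0.00824·230/(2·4.42) = 1.0536 − 0.21439 = 0.83918.
h = 0.83918² = 0.70422 m.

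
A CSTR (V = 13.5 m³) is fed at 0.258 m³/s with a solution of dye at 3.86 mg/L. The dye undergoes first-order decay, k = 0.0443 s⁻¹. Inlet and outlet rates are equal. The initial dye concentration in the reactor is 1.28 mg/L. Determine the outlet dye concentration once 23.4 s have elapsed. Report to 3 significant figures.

1.19 mg/L

Species balance: V dC/dt = Q C_in − Q C − k V C.
This is linear with rate a = Q/V + k = 0.063411 s⁻¹.
C_ss = Q C_in/(Q + kV) = 1.1633 mg/L; C(t) = C_ss + (C₀ − C_ss) e^(−a t).
C(23.4) = 1.1633 + (0.11666)·e^(−0.063411·23.4) = 1.1633 + (0.11666)·0.22677 = 1.1898 mg/L.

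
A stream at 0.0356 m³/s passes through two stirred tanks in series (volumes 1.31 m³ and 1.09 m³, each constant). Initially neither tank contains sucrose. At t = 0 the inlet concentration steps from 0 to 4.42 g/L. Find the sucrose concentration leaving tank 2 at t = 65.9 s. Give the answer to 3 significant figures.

Time constants: τᵢ = Vᵢ/Q for each well-mixed tank.
τ₁ = 1.31/0.0356 = 36.798 s; τ₂ = 1.09/0.0356 = 30.618 s.
Tank 1: C₁ = C_in(1 − e^(−t/τ₁)). Tank 2 (τ₁ ≠ τ₂): C₂ = C_in[1 − (τ₁ e^(−t/τ₁) − τ₂ e^(−t/τ₂))/(τ₁ − τ₂)].
At t = 65.9: e^(−t/τ₁) = 0.16681, e^(−t/τ₂) = 0.11621.
C₂ = 4.42·[1 − (36.798·0.16681 − 30.618·0.11621)/(6.1798)] = 4.42·0.58248 = 2.5745 g/L.

2.57 g/L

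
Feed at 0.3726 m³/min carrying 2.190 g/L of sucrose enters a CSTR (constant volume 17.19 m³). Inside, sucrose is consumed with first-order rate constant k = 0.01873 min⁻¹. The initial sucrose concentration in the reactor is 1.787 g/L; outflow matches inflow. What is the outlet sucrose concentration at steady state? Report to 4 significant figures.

1.175 g/L

V dC/dt = Q(C_in − C) − k V C.
Steady state (dC/dt = 0): C_ss = Q C_in/(Q + kV) = C_in/(1 + kV/Q).
C_ss = 0.3726·2.190/(0.3726 + 0.01873·17.19) = 0.815994/0.694569 = 1.17482 g/L.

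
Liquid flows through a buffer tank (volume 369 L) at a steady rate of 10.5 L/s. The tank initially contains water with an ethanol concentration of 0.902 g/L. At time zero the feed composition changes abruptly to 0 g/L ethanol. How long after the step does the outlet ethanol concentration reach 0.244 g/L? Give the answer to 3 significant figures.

Accumulation = in − out for the solute gives V dC/dt = Q(C_in − C), so τ = V/Q = 35.143 s.
C(t) = C_in + (C₀ − C_in) e^(−t/τ). Set C = 0.244 and solve for t:
e^(−t/τ) = (C − C_in)/(C₀ − C_in) = (0.244 − 0)/(0.902 − 0) = 0.27051
t = −τ ln(…) = 35.143 × 1.3074 = 45.947 s.

45.9 s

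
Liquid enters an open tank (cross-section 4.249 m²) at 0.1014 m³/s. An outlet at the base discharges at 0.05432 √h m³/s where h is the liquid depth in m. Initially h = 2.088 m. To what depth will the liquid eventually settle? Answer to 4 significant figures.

A dh/dt = Q_in − 0.05432 √h. Steady state requires inflow = outflow:
Q_in = 0.05432 √h_ss ⇒ √h_ss = 0.1014/0.05432 = 1.86672.
h_ss = 1.86672² = 3.48463 m. (Since h₀ = 2.088 m < h_ss, the level will rise toward this value.)

3.485 m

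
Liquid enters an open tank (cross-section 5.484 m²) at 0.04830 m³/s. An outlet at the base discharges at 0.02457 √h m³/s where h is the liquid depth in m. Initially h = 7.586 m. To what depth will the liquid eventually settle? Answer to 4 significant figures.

A dh/dt = Q_in − 0.02457 √h. Steady state requires inflow = outflow:
Q_in = 0.02457 √h_ss ⇒ √h_ss = 0.04830/0.02457 = 1.96581.
h_ss = 1.96581² = 3.86442 m. (Since h₀ = 7.586 m > h_ss, the level will fall toward this value.)

3.864 m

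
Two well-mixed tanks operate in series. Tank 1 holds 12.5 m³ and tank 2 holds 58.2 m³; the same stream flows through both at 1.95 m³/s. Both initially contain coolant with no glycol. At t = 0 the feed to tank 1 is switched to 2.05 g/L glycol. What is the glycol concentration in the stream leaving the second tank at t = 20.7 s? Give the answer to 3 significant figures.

0.767 g/L

Time constants: τᵢ = Vᵢ/Q for each well-mixed tank.
τ₁ = 12.5/1.95 = 6.4103 s; τ₂ = 58.2/1.95 = 29.846 s.
Solving the cascade with C₁(0)=C₂(0)=0 gives C₂(t) = C_in[1 − (τ₁ e^(−t/τ₁) − τ₂ e^(−t/τ₂))/(τ₁ − τ₂)].
At t = 20.7: e^(−t/τ₁) = 0.039589, e^(−t/τ₂) = 0.49980.
C₂ = 2.05·[1 − (6.4103·0.039589 − 29.846·0.49980)/(-23.436)] = 2.05·0.37433 = 0.76737 g/L.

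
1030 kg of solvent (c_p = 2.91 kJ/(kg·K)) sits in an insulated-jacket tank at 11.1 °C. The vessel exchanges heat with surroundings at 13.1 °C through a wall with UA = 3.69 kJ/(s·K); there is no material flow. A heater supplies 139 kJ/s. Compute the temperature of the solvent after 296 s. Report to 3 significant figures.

Lumped-capacitance energy balance: M c_p dT/dt = UA(T_amb − T) + Q̇.
dT/dt = (T_ss − T)/τ with T_ss = T_amb + Q̇/UA = 13.1 + 139/3.69 = 50.769 °C, τ = M c_p/UA = 1030·2.91/3.69 = 812.28 s.
Integrating: T(t) = T_ss + (T₀ − T_ss) e^(−t/τ).
T(296) = 50.769 + (-39.669)·0.69461 = 23.215 °C.

23.2 °C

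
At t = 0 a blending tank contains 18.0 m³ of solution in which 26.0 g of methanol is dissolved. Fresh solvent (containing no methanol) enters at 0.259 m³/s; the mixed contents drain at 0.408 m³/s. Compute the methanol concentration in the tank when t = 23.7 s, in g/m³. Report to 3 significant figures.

0.988 g/m³

Let m(t) be the amount of methanol. Volume: V(t) = V₀ + (Q_in − Q_out) t = 18.0 − 0.14900 t; V(23.7) = 14.469 m³.
No methanol enters, so dm/dt = −Q_out · (m/V).
Separate: dm/m = −Q_out dt/V(t) ⇒ ln(m/m₀) = −(Q_out/(Q_in−Q_out)) ln(V/V₀).
m = m₀ (V₀/V)^(Q_out/(Q_in−Q_out)) = 26.0 × (18.0/14.469)^(-2.7383) = 14.298 g.
C = m/V = 14.298/14.469 = 0.98819 g/m³.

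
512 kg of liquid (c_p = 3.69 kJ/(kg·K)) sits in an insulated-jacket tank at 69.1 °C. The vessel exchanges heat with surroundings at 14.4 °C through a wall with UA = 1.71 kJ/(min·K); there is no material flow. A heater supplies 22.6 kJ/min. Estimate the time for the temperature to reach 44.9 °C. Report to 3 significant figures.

967 min

First-law balance (no shaft work): M c_p dT/dt = −UA(T − T_amb) + Q̇.
τ = M c_p/UA = 1104.8 min; T_ss = T_amb + Q̇/UA = 14.4 + 22.6/1.71 = 27.616 °C.
T(t) = T_ss + (T₀ − T_ss)e^(−t/τ); set T = 44.9:
t = −τ ln[(T − T_ss)/(T₀ − T_ss)] = −1104.8 · ln(0.41664) = 967.33 min.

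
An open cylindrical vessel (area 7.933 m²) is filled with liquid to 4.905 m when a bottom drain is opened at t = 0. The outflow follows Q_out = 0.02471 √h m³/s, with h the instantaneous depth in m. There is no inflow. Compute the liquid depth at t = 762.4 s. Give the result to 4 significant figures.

With no inflow, A dh/dt = −0.02471 √h.
Separate and integrate: 2(√h − √h₀) = −(0.02471/A) t.
√h = √4.905 − 0.02471·762.4/(2·7.933) = 2.21472 − 1.18738 = 1.02735.
h = 1.02735² = 1.05544 m.

1.055 m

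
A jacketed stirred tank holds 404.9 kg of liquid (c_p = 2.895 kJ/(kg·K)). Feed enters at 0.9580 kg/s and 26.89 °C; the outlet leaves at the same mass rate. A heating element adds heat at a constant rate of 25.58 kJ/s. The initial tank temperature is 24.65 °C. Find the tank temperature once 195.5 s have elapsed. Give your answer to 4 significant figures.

Energy balance: M c_p dT/dt = ṁ c_p (T_in − T) + 25.58.
Rearrange: dT/dt = (T_ss − T)/τ with τ = M/ṁ = 422.651 s and T_ss = T_in + Q̇/(ṁ c_p) = 36.1133 °C.
This is linear first-order; T(t) = T_ss + (T₀ − T_ss) e^(−t/τ).
T(195.5) = 36.1133 + (-11.4633)·e^(−195.5/422.651) = 36.1133 + (-11.4633)·0.629672 = 28.8952 °C.

28.90 °C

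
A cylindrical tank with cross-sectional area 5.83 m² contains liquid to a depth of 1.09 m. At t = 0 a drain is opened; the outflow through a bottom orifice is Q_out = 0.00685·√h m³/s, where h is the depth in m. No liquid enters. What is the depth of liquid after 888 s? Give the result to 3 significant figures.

With no inflow, A dh/dt = −0.00685 √h.
Separate and integrate: 2(√h − √h₀) = −(0.00685/A) t.
√h = √1.09 − 0.00685·888/(2·5.83) = 1.0440 − 0.52168 = 0.52235.
h = 0.52235² = 0.27285 m.

0.273 m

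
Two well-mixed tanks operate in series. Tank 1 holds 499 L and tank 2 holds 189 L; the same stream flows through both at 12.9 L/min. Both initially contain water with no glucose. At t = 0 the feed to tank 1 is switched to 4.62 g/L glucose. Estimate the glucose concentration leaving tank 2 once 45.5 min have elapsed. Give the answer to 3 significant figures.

Species balance on tank i: dCᵢ/dt = (Cᵢ₋₁ − Cᵢ)/τᵢ with τᵢ = Vᵢ/Q.
τ₁ = 499/12.9 = 38.682 min; τ₂ = 189/12.9 = 14.651 min.
Tank 1: C₁ = C_in(1 − e^(−t/τ₁)). Tank 2 (τ₁ ≠ τ₂): C₂ = C_in[1 − (τ₁ e^(−t/τ₁) − τ₂ e^(−t/τ₂))/(τ₁ − τ₂)].
At t = 45.5: e^(−t/τ₁) = 0.30843, e^(−t/τ₂) = 0.044800.
C₂ = 4.62·[1 − (38.682·0.30843 − 14.651·0.044800)/(24.031)] = 4.62·0.53084 = 2.4525 g/L.

2.45 g/L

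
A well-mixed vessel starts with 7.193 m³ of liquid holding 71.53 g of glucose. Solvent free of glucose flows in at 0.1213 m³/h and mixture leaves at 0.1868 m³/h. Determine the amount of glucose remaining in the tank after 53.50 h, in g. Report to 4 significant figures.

10.65 g

Total volume: dV/dt = Q_in − Q_out = -0.0655000 m³/h, so V(t) = 7.193 − 0.0655000 t and V(53.50) = 3.68875 m³.
No glucose enters, so dm/dt = −Q_out · (m/V).
Separate: dm/m = −Q_out dt/V(t) ⇒ ln(m/m₀) = −(Q_out/(Q_in−Q_out)) ln(V/V₀).
m = m₀ (V₀/V)^(Q_out/(Q_in−Q_out)) = 71.53 × (7.193/3.68875)^(-2.85191) = 10.6499 g.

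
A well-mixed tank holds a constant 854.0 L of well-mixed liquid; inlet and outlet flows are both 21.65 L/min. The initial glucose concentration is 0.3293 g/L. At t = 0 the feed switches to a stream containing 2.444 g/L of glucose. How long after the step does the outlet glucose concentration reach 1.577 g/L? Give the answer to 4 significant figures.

35.17 min

Species balance: V dC/dt = Q(C_in − C) ⇒ τ = V/Q = 39.4457 min.
C(t) = C_in + (C₀ − C_in) e^(−t/τ). Set C = 1.577 and solve for t:
e^(−t/τ) = (C − C_in)/(C₀ − C_in) = (1.577 − 2.444)/(0.3293 − 2.444) = 0.409987
t = −τ ln(…) = 39.4457 × 0.891629 = 35.1710 min.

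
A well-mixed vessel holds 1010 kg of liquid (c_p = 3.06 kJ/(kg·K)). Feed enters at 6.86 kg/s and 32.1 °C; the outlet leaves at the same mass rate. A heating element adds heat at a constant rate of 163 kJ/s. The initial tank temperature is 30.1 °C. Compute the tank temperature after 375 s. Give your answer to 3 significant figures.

M c_p dT/dt = ṁ c_p (T_in − T) + Q̇.
τ = M/ṁ = 147.23 s; T_ss = T_in + Q̇/(ṁ c_p) = 32.1 + 163/(6.86·3.06) = 39.865 °C.
Solution: T(t) = T_ss + (T₀ − T_ss) e^(−t/τ).
T(375) = 39.865 + (-9.7650)·e^(−375/147.23) = 39.865 + (-9.7650)·0.078314 = 39.100 °C.

39.1 °C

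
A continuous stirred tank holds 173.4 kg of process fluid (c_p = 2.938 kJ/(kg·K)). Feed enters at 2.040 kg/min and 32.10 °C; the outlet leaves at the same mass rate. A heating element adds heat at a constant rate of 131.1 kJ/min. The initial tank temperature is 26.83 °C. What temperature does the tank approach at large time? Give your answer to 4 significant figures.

53.97 °C

Energy balance: M c_p dT/dt = ṁ c_p (T_in − T) + 131.1.
At steady state dT/dt = 0 ⇒ T_ss = T_in + Q̇/(ṁ c_p) = 32.10 + 131.1/(2.040·2.938) = 53.9736 °C.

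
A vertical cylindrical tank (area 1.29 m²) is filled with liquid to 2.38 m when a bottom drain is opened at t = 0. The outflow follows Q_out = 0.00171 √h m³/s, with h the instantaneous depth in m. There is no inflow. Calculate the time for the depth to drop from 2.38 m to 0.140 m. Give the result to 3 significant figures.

Accumulation of liquid (constant cross-section A): A dh/dt = −0.00171 √h.
This is separable: 2 d(√h)/dt = −0.00171/A, so √h = √h₀ − (0.00171/(2A)) t.
t = 2A(√h₀ − √h)/0.00171 = 2·1.29·(√2.38 − √0.140)/0.00171
  = 2.5800 × (1.5427 − 0.37417) / 0.00171 = 1763.1 s.

1760 s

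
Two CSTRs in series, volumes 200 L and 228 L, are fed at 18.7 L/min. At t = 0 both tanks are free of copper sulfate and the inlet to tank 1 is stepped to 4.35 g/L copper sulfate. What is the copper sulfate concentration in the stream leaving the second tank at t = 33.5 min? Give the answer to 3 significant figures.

Time constants: τᵢ = Vᵢ/Q for each well-mixed tank.
τ₁ = 200/18.7 = 10.695 min; τ₂ = 228/18.7 = 12.193 min.
Solving the cascade with C₁(0)=C₂(0)=0 gives C₂(t) = C_in[1 − (τ₁ e^(−t/τ₁) − τ₂ e^(−t/τ₂))/(τ₁ − τ₂)].
At t = 33.5: e^(−t/τ₁) = 0.043620, e^(−t/τ₂) = 0.064082.
C₂ = 4.35·[1 − (10.695·0.043620 − 12.193·0.064082)/(-1.4973)] = 4.35·0.78976 = 3.4354 g/L.

3.44 g/L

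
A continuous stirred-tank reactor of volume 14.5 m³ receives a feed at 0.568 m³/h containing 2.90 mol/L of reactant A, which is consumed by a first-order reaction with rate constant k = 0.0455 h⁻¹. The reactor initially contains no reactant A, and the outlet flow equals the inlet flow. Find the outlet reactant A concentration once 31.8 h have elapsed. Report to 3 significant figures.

Species balance: V dC/dt = Q C_in − Q C − k V C.
This is linear with rate a = Q/V + k = 0.084672 h⁻¹.
C_ss = Q C_in/(Q + kV) = 1.3416 mol/L; C(t) = C_ss + (C₀ − C_ss) e^(−a t).
C(31.8) = 1.3416 + (-1.3416)·e^(−0.084672·31.8) = 1.3416 + (-1.3416)·0.067706 = 1.2508 mol/L.

1.25 mol/L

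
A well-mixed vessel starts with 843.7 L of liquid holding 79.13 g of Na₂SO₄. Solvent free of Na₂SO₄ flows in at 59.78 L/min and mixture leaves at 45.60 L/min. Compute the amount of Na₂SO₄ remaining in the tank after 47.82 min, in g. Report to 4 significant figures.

Let m(t) be the amount of Na₂SO₄. Volume: V(t) = V₀ + (Q_in − Q_out) t = 843.7 + 14.1800 t; V(47.82) = 1521.79 L.
Solute balance: dm/dt = 0 − Q_out C = −Q_out m/V(t).
Separate: dm/m = −Q_out dt/V(t) ⇒ ln(m/m₀) = −(Q_out/(Q_in−Q_out)) ln(V/V₀).
m = m₀ (V₀/V)^(Q_out/(Q_in−Q_out)) = 79.13 × (843.7/1521.79)^(3.21580) = 11.8731 g.

11.87 g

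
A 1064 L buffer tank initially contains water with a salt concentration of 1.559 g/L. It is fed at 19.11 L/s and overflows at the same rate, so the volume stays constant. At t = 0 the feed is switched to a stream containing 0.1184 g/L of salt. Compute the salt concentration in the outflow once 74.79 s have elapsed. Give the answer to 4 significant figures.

0.4944 g/L

Accumulation = in − out for the solute gives V dC/dt = Q(C_in − C).
So dC/dt = (C_in − C)/τ with τ = V/Q = 1064/19.11 = 55.6777 s.
C approaches C_in exponentially: C(t) = C_in + (C₀ − C_in) e^(−t/τ).
C(74.79) = 0.1184 + (1.559 − 0.1184)·e^(−74.79/55.6777) = 0.1184 + (1.44060)·0.260991 = 0.494384 g/L.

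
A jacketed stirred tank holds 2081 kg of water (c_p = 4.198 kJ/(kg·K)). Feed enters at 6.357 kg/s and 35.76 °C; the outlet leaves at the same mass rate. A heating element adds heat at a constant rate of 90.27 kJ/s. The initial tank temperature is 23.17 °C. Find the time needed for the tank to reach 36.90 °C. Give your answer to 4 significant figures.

642.7 s

M c_p dT/dt = ṁ c_p (T_in − T) + Q̇.
τ = M/ṁ = 327.356 s; T_ss = T_in + Q̇/(ṁ c_p) = 39.1426 °C.
T(t) = T_ss + (T₀ − T_ss) e^(−t/τ). Set T = 36.90:
e^(−t/τ) = (36.90 − 39.1426)/(23.17 − 39.1426) = 0.140402
t = −327.356 · ln(0.140402) = 642.679 s.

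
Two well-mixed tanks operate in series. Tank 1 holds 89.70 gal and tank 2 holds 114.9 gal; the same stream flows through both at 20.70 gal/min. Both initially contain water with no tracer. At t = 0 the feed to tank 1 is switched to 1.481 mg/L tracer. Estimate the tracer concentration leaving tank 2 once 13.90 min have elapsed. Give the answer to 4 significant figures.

1.142 mg/L

Each tank obeys Vᵢ dCᵢ/dt = Q(Cᵢ₋₁ − Cᵢ), so τᵢ = Vᵢ/Q.
τ₁ = 89.70/20.70 = 4.33333 min; τ₂ = 114.9/20.70 = 5.55072 min.
Tank 1: C₁ = C_in(1 − e^(−t/τ₁)). Tank 2 (τ₁ ≠ τ₂): C₂ = C_in[1 − (τ₁ e^(−t/τ₁) − τ₂ e^(−t/τ₂))/(τ₁ − τ₂)].
At t = 13.90: e^(−t/τ₁) = 0.0404499, e^(−t/τ₂) = 0.0817428.
C₂ = 1.481·[1 − (4.33333·0.0404499 − 5.55072·0.0817428)/(-1.21739)] = 1.481·0.771274 = 1.14226 mg/L.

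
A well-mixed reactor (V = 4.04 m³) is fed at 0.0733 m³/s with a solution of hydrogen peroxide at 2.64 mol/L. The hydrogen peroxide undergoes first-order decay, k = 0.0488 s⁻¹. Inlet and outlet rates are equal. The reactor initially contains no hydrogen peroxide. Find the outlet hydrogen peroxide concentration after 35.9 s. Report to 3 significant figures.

0.651 mol/L

V dC/dt = Q(C_in − C) − k V C.
This is linear with rate a = Q/V + k = 0.066944 s⁻¹.
C_ss = Q C_in/(Q + kV) = 0.71551 mol/L; C(t) = C_ss + (C₀ − C_ss) e^(−a t).
C(35.9) = 0.71551 + (-0.71551)·e^(−0.066944·35.9) = 0.71551 + (-0.71551)·0.090421 = 0.65082 mol/L.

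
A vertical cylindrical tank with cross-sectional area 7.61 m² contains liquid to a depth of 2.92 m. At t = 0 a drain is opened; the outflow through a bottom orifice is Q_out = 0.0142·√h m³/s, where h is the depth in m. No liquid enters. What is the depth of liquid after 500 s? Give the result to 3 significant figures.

With no inflow, A dh/dt = −0.0142 √h.
∫ h^(−1/2) dh = −(0.0142/A) ∫ dt, giving 2√h = 2√h₀ − (0.0142/A) t.
√h = √2.92 − 0.0142·500/(2·7.61) = 1.7088 − 0.46649 = 1.2423.
h = 1.2423² = 1.5433 m.

1.54 m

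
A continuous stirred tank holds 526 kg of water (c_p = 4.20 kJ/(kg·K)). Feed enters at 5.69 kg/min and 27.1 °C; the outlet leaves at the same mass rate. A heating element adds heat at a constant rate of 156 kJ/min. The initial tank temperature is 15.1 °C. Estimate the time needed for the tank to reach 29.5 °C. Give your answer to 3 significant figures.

Energy balance: M c_p dT/dt = ṁ c_p (T_in − T) + 156.
τ = M/ṁ = 92.443 min; T_ss = T_in + Q̇/(ṁ c_p) = 33.628 °C.
T(t) = T_ss + (T₀ − T_ss) e^(−t/τ). Set T = 29.5:
e^(−t/τ) = (29.5 − 33.628)/(15.1 − 33.628) = 0.22279
t = −92.443 · ln(0.22279) = 138.81 min.

139 min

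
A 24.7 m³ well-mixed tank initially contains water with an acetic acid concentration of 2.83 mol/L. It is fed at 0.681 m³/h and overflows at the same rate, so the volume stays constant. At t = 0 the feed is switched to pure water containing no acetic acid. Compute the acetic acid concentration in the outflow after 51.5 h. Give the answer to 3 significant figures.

0.684 mol/L

Unsteady species balance (constant V, well mixed): V dC/dt = Q(C_in − C).
So dC/dt = (C_in − C)/τ with τ = V/Q = 24.7/0.681 = 36.270 h.
This is linear first-order; C(t) = C_in + (C₀ − C_in) e^(−t/τ).
C(51.5) = 0 + (2.83 − 0)·e^(−51.5/36.270) = 0 + (2.8300)·0.24174 = 0.68412 mol/L.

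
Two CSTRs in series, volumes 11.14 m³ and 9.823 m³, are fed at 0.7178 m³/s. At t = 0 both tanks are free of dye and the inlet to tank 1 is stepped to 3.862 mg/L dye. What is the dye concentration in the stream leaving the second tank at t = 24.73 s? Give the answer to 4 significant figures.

1.951 mg/L

Each tank obeys Vᵢ dCᵢ/dt = Q(Cᵢ₋₁ − Cᵢ), so τᵢ = Vᵢ/Q.
τ₁ = 11.14/0.7178 = 15.5196 s; τ₂ = 9.823/0.7178 = 13.6849 s.
Solving the cascade with C₁(0)=C₂(0)=0 gives C₂(t) = C_in[1 − (τ₁ e^(−t/τ₁) − τ₂ e^(−t/τ₂))/(τ₁ − τ₂)].
At t = 24.73: e^(−t/τ₁) = 0.203220, e^(−t/τ₂) = 0.164129.
C₂ = 3.862·[1 − (15.5196·0.203220 − 13.6849·0.164129)/(1.83477)] = 3.862·0.505209 = 1.95112 mg/L.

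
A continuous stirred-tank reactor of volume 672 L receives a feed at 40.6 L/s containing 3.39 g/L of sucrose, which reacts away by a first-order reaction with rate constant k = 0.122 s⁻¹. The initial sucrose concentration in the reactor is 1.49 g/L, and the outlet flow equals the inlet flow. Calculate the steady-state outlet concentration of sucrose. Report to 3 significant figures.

1.12 g/L

V dC/dt = Q(C_in − C) − k V C.
At steady state: 0 = Q C_in − (Q + kV) C_ss, so C_ss = Q C_in/(Q + kV).
C_ss = 40.6·3.39/(40.6 + 0.122·672) = 137.63/122.58 = 1.1228 g/L.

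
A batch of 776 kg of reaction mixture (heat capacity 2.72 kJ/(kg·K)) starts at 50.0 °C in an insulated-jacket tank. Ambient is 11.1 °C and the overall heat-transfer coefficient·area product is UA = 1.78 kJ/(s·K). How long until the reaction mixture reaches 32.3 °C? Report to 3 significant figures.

M c_p dT/dt = −UA(T − T_amb).
τ = M c_p/UA = 1185.8 s; T_ss = T_amb = 11.100 °C.
T(t) = T_ss + (T₀ − T_ss)e^(−t/τ); set T = 32.3:
t = −τ ln[(T − T_ss)/(T₀ − T_ss)] = −1185.8 · ln(0.54499) = 719.77 s.

720 s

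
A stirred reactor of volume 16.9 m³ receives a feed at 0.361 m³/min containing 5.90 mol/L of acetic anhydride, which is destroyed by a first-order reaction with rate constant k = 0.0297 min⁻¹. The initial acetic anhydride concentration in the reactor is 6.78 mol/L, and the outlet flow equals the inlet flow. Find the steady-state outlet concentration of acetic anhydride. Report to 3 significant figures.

Species balance: V dC/dt = Q C_in − Q C − k V C.
At steady state: 0 = Q C_in − (Q + kV) C_ss, so C_ss = Q C_in/(Q + kV).
C_ss = 0.361·5.90/(0.361 + 0.0297·16.9) = 2.1299/0.86293 = 2.4682 mol/L.

2.47 mol/L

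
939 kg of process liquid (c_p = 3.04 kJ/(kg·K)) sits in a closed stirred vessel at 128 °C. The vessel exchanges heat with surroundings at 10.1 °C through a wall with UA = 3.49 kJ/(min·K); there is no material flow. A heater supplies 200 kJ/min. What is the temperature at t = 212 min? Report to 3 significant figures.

Lumped-capacitance energy balance: M c_p dT/dt = UA(T_amb − T) + Q̇.
dT/dt = (T_ss − T)/τ with T_ss = T_amb + Q̇/UA = 10.1 + 200/3.49 = 67.407 °C, τ = M c_p/UA = 939·3.04/3.49 = 817.93 min.
Solution: T(t) = T_ss + (T₀ − T_ss) e^(−t/τ).
T(212) = 67.407 + (60.593)·0.77167 = 114.16 °C.

114 °C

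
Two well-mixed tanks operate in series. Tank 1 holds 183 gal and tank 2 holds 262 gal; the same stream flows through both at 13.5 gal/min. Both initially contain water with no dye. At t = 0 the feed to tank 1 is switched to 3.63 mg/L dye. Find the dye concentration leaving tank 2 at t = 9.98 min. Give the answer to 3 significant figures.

Time constants: τᵢ = Vᵢ/Q for each well-mixed tank.
τ₁ = 183/13.5 = 13.556 min; τ₂ = 262/13.5 = 19.407 min.
Solving the cascade with C₁(0)=C₂(0)=0 gives C₂(t) = C_in[1 − (τ₁ e^(−t/τ₁) − τ₂ e^(−t/τ₂))/(τ₁ − τ₂)].
At t = 9.98: e^(−t/τ₁) = 0.47892, e^(−t/τ₂) = 0.59796.
C₂ = 3.63·[1 − (13.556·0.47892 − 19.407·0.59796)/(-5.8519)] = 3.63·0.12629 = 0.45844 mg/L.

0.458 mg/L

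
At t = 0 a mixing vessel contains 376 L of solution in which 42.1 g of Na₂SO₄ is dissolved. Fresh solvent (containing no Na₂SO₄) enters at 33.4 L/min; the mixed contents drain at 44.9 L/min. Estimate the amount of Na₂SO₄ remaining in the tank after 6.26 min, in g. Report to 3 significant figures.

18.4 g

Total volume: dV/dt = Q_in − Q_out = -11.500 L/min, so V(t) = 376 − 11.500 t and V(6.26) = 304.01 L.
No Na₂SO₄ enters, so dm/dt = −Q_out · (m/V).
dm/m = −Q_out dt/(V₀ − 11.500 t); integrating gives ln(m/m₀) = −(Q_out/(Q_in−Q_out)) ln(V/V₀).
m = m₀ (V₀/V)^(Q_out/(Q_in−Q_out)) = 42.1 × (376/304.01)^(-3.9043) = 18.362 g.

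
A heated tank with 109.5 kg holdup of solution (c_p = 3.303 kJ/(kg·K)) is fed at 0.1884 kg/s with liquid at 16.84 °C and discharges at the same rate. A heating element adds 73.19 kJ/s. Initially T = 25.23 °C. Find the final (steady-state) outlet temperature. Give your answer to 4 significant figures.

First-law balance (no shaft work): M c_p dT/dt = ṁ c_p (T_in − T) + 73.19.
At steady state dT/dt = 0 ⇒ T_ss = T_in + Q̇/(ṁ c_p) = 16.84 + 73.19/(0.1884·3.303) = 134.455 °C.

134.5 °C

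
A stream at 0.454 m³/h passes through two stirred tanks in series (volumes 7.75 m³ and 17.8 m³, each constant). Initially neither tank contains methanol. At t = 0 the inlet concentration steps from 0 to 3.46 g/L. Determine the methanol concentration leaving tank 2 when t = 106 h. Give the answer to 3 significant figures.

Time constants: τᵢ = Vᵢ/Q for each well-mixed tank.
τ₁ = 7.75/0.454 = 17.070 h; τ₂ = 17.8/0.454 = 39.207 h.
Solving the cascade with C₁(0)=C₂(0)=0 gives C₂(t) = C_in[1 − (τ₁ e^(−t/τ₁) − τ₂ e^(−t/τ₂))/(τ₁ − τ₂)].
At t = 106: e^(−t/τ₁) = 0.0020101, e^(−t/τ₂) = 0.066964.
C₂ = 3.46·[1 − (17.070·0.0020101 − 39.207·0.066964)/(-22.137)] = 3.46·0.88295 = 3.0550 g/L.

3.05 g/L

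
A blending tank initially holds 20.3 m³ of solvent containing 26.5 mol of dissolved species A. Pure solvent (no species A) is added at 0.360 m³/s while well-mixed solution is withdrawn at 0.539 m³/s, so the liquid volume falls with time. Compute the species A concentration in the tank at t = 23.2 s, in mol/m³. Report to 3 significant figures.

0.824 mol/m³

Total volume: dV/dt = Q_in − Q_out = -0.17900 m³/s, so V(t) = 20.3 − 0.17900 t and V(23.2) = 16.147 m³.
Solute balance: dm/dt = 0 − Q_out C = −Q_out m/V(t).
dm/m = −Q_out dt/(V₀ − 0.17900 t); integrating gives ln(m/m₀) = −(Q_out/(Q_in−Q_out)) ln(V/V₀).
m = m₀ (V₀/V)^(Q_out/(Q_in−Q_out)) = 26.5 × (20.3/16.147)^(-3.0112) = 13.303 mol.
C = m/V = 13.303/16.147 = 0.82384 mol/m³.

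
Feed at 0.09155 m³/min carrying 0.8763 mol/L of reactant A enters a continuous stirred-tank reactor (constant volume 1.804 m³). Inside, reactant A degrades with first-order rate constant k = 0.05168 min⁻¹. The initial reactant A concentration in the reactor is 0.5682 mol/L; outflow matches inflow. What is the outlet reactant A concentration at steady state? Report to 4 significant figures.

Accumulation = in − out − consumed: V dC/dt = Q C_in − Q C − k V C.
Steady state (dC/dt = 0): C_ss = Q C_in/(Q + kV) = C_in/(1 + kV/Q).
C_ss = 0.09155·0.8763/(0.09155 + 0.05168·1.804) = 0.0802253/0.184781 = 0.434165 mol/L.

0.4342 mol/L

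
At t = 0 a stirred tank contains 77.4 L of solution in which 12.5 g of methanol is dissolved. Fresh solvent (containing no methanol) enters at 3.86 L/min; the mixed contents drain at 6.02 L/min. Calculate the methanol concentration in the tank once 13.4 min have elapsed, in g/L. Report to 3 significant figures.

Total volume: dV/dt = Q_in − Q_out = -2.1600 L/min, so V(t) = 77.4 − 2.1600 t and V(13.4) = 48.456 L.
Species balance (pure solvent in): dm/dt = −Q_out · m/V(t).
Separate: dm/m = −Q_out dt/V(t) ⇒ ln(m/m₀) = −(Q_out/(Q_in−Q_out)) ln(V/V₀).
m = m₀ (V₀/V)^(Q_out/(Q_in−Q_out)) = 12.5 × (77.4/48.456)^(-2.7870) = 3.3888 g.
C = m/V = 3.3888/48.456 = 0.069935 g/L.

0.0699 g/L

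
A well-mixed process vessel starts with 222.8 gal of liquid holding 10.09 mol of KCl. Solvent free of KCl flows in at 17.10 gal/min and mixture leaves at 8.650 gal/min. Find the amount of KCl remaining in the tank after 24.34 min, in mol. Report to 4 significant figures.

5.166 mol

Total volume: dV/dt = Q_in − Q_out = 8.45000 gal/min, so V(t) = 222.8 + 8.45000 t and V(24.34) = 428.473 gal.
Species balance (pure solvent in): dm/dt = −Q_out · m/V(t).
dm/m = −Q_out dt/(V₀ + 8.45000 t); integrating gives ln(m/m₀) = −(Q_out/(Q_in−Q_out)) ln(V/V₀).
m = m₀ (V₀/V)^(Q_out/(Q_in−Q_out)) = 10.09 × (222.8/428.473)^(1.02367) = 5.16608 mol.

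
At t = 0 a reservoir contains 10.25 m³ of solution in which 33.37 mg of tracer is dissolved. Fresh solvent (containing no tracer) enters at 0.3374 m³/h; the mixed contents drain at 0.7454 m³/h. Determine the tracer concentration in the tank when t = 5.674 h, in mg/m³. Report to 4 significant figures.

Let m(t) be the amount of tracer. Volume: V(t) = V₀ + (Q_in − Q_out) t = 10.25 − 0.408000 t; V(5.674) = 7.93501 m³.
No tracer enters, so dm/dt = −Q_out · (m/V).
dm/m = −Q_out dt/(V₀ − 0.408000 t); integrating gives ln(m/m₀) = −(Q_out/(Q_in−Q_out)) ln(V/V₀).
m = m₀ (V₀/V)^(Q_out/(Q_in−Q_out)) = 33.37 × (10.25/7.93501)^(-1.82696) = 20.9046 mg.
C = m/V = 20.9046/7.93501 = 2.63447 mg/m³.

2.634 mg/m³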